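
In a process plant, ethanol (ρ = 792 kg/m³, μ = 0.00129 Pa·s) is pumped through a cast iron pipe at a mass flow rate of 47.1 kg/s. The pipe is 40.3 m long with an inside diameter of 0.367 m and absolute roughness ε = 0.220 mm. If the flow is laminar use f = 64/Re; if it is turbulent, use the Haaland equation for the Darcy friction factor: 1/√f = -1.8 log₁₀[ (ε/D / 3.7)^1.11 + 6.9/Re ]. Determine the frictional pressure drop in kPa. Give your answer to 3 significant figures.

ΔP ≈ 0.274 kPa

A = πD²/4 = π(0.367)²/4 = 0.1058 m²; mean velocity V = ṁ/(ρA) = 47.1/(792 · 0.1058) = 0.5622 m/s.
Reynolds number Re = ρVD/μ = 792 · 0.5622 · 0.367 / 0.00129 = 1.267e+05.
Re > 4000 → turbulent. Relative roughness ε/D = 0.00022/0.367 = 0.000599. Haaland: 1/√f = -1.8 log₁₀[(0.000599/3.7)^1.11 + 6.9/1.267e+05] = -1.8 log₁₀[6.2e-05 + 5.45e-05] = 7.081, so f = 0.01995.
Darcy-Weisbach: ΔP = f(L/D)(ρV²/2) = 0.01995·(40.3/0.367)·(792·0.5622²/2) = 0.01995·109.8·125.2 = 274.1 Pa.
ΔP = 274.1 Pa = 0.274 kPa.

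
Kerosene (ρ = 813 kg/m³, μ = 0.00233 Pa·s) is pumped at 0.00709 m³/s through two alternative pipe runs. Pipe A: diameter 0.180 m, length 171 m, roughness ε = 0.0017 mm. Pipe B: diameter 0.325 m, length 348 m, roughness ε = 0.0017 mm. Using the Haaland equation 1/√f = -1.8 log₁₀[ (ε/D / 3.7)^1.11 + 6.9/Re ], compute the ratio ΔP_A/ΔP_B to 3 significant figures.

ΔP_A/ΔP_B ≈ 8.06

Pipe A: V = Q/A = 0.00709/0.02545 = 0.2786 m/s; Re = 1.75e+04; ε/D = 9.44e-06; Haaland → f = 0.02664; ΔP_A = f(L/D)(ρV²/2) = 798.8 Pa.
Pipe B: V = Q/A = 0.00709/0.08296 = 0.08547 m/s; Re = 9692; ε/D = 5.23e-06; Haaland → f = 0.03116; ΔP_B = f(L/D)(ρV²/2) = 99.06 Pa.
ΔP_A/ΔP_B = 798.8/99.06 = 8.06.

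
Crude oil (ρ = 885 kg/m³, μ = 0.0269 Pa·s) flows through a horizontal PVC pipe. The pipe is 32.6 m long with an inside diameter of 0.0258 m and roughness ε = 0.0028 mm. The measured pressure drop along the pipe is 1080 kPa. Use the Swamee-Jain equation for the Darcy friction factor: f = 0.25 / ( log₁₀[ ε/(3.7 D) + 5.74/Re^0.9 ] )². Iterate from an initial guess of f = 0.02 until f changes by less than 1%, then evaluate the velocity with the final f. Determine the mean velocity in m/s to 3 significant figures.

V ≈ 7.37 m/s

Rearranging Darcy-Weisbach: V = √(2·ΔP·D/(f·L·ρ)). With ε/D = 2.8e-06/0.0258 = 0.000109, iterate starting from f = 0.02:
  f = 0.02 → V = √(2·1.08e+06·0.0258/(0.02·32.6·885)) = 9.827 m/s; Re = ρVD/μ = 8342; f → 0.03275
  f = 0.03275 → V = 7.679 m/s; Re = 6518; f → 0.03513
  f = 0.03513 → V = 7.416 m/s; Re = 6294; f → 0.03548
  f = 0.03548 → V = 7.378 m/s; Re = 6263; f → 0.03554
Converged (Δf/f < 1%). With the final f = 0.03554: V = √(2·1.08e+06·0.0258/(0.03554·32.6·885)) = 7.373 m/s.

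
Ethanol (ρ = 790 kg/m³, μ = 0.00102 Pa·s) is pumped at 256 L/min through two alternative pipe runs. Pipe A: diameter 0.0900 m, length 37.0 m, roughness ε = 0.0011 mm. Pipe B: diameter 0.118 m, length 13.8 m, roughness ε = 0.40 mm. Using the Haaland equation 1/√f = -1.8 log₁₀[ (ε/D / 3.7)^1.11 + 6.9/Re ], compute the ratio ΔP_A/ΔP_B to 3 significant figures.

Pipe A: V = Q/A = 0.004267/0.006362 = 0.6707 m/s; Re = 4.675e+04; ε/D = 1.22e-05; Haaland → f = 0.02106; ΔP_A = f(L/D)(ρV²/2) = 1538 Pa.
Pipe B: V = Q/A = 0.004267/0.01094 = 0.3902 m/s; Re = 3.566e+04; ε/D = 0.00339; Haaland → f = 0.02997; ΔP_B = f(L/D)(ρV²/2) = 210.7 Pa.
ΔP_A/ΔP_B = 1538/210.7 = 7.30.

ΔP_A/ΔP_B ≈ 7.30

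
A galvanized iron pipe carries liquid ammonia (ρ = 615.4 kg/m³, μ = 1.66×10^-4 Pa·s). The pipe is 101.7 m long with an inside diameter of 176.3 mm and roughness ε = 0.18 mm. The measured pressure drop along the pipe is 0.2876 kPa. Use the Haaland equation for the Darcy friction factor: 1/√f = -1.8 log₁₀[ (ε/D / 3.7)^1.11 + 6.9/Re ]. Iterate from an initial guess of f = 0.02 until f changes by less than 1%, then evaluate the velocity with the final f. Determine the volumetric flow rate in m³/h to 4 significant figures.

Q ≈ 24.35 m³/h

Rearranging Darcy-Weisbach: V = √(2·ΔP·D/(f·L·ρ)). With ε/D = 0.00018/0.1763 = 0.00102, iterate starting from f = 0.02:
  f = 0.02 → V = √(2·287.6·0.1763/(0.02·101.7·615.4)) = 0.2846 m/s; Re = ρVD/μ = 1.86e+05; f → 0.02108
  f = 0.02108 → V = 0.2772 m/s; Re = 1.812e+05; f → 0.02111
Converged (Δf/f < 1%). With the final f = 0.02111: V = √(2·287.6·0.1763/(0.02111·101.7·615.4)) = 0.277 m/s.
Q = V·A = 0.277·(π/4·0.1763²) = 0.006763 m³/s = 24.35 m³/h.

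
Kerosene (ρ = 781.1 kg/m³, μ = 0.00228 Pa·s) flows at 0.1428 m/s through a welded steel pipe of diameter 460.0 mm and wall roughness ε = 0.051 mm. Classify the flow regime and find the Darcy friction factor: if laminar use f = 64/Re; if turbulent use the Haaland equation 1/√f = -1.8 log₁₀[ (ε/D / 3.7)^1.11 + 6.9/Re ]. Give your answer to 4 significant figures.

f ≈ 0.02519

Re = ρVD/μ = 781.1·0.1428·0.46/0.00228 = 2.25e+04.
Re > 4000 → turbulent. ε/D = 5.1e-05/0.46 = 0.000111; Haaland: 1/√f = -1.8 log₁₀[9.53e-06 + 0.000307] = 6.3, so f = 0.02519.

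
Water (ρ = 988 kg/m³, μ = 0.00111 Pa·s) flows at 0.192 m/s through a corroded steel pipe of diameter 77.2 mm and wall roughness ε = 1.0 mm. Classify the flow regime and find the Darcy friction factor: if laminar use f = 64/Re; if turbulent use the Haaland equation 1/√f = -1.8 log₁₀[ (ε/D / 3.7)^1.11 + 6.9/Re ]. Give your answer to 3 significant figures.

f ≈ 0.0450

Re = ρVD/μ = 988·0.192·0.0772/0.00111 = 1.319e+04.
Re > 4000 → turbulent. ε/D = 0.001/0.0772 = 0.013; Haaland: 1/√f = -1.8 log₁₀[0.00188 + 0.000523] = 4.715, so f = 0.04499.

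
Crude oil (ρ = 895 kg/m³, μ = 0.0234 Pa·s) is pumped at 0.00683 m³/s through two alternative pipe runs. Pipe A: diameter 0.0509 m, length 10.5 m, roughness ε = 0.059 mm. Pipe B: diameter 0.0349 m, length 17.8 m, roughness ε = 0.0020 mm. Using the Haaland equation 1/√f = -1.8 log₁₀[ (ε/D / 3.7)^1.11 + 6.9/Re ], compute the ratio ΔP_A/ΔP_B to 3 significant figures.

ΔP_A/ΔP_B ≈ 0.103

Pipe A: V = Q/A = 0.00683/0.002035 = 3.357 m/s; Re = 6535; ε/D = 0.00116; Haaland → f = 0.03604; ΔP_A = f(L/D)(ρV²/2) = 3.749e+04 Pa.
Pipe B: V = Q/A = 0.00683/0.0009566 = 7.14 m/s; Re = 9530; ε/D = 5.73e-05; Haaland → f = 0.03135; ΔP_B = f(L/D)(ρV²/2) = 3.648e+05 Pa.
ΔP_A/ΔP_B = 3.749e+04/3.648e+05 = 0.103.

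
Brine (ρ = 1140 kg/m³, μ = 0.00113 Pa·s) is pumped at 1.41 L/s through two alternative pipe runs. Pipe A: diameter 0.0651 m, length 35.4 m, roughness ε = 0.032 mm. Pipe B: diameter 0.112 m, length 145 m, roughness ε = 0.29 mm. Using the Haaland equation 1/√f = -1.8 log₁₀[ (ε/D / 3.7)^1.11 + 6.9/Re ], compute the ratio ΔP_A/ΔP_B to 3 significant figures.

ΔP_A/ΔP_B ≈ 2.90

Pipe A: V = Q/A = 0.00141/0.003329 = 0.4236 m/s; Re = 2.782e+04; ε/D = 0.000492; Haaland → f = 0.02482; ΔP_A = f(L/D)(ρV²/2) = 1381 Pa.
Pipe B: V = Q/A = 0.00141/0.009852 = 0.1431 m/s; Re = 1.617e+04; ε/D = 0.00259; Haaland → f = 0.03151; ΔP_B = f(L/D)(ρV²/2) = 476.2 Pa.
ΔP_A/ΔP_B = 1381/476.2 = 2.90.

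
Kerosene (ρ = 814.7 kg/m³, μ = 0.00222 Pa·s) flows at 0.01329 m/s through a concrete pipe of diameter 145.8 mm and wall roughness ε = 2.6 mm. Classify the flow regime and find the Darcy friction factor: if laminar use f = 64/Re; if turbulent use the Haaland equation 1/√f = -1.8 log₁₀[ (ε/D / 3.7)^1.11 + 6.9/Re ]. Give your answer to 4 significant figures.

f ≈ 0.09000

Re = ρVD/μ = 814.7·0.01329·0.1458/0.00222 = 711.1.
Re < 2300 → laminar, so f = 64/Re = 0.09 (roughness is irrelevant in laminar flow).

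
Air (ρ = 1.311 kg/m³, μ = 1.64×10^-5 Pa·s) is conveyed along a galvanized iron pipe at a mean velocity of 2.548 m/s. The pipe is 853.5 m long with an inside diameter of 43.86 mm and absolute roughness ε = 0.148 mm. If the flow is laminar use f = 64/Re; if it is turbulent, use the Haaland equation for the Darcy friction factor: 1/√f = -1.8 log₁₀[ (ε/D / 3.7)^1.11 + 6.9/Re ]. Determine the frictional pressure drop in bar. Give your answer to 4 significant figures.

Reynolds number Re = ρVD/μ = 1.311 · 2.548 · 0.04386 / 1.64e-05 = 8934.
Re > 4000 → turbulent. Relative roughness ε/D = 0.000148/0.04386 = 0.00337. Haaland: 1/√f = -1.8 log₁₀[(0.00337/3.7)^1.11 + 6.9/8934] = -1.8 log₁₀[0.000422 + 0.000772] = 5.261, so f = 0.03613.
Darcy-Weisbach: ΔP = f(L/D)(ρV²/2) = 0.03613·(853.5/0.04386)·(1.311·2.548²/2) = 0.03613·1.946e+04·4.256 = 2992 Pa.
ΔP = 2992 Pa = 0.02992 bar.

ΔP ≈ 0.02992 bar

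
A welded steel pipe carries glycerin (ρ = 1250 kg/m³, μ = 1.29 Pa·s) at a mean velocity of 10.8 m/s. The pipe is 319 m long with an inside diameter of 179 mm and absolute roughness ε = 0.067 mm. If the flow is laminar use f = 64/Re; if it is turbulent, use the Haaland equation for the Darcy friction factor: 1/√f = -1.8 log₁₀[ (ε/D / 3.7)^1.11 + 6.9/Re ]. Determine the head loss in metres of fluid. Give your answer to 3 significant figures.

h_f ≈ 362 m

Reynolds number Re = ρVD/μ = 1250 · 10.8 · 0.179 / 1.29 = 1873.
Re < 2300 → laminar flow, so f = 64/Re = 64/1873 = 0.03417 (the turbulent correlation is not needed).
Darcy-Weisbach: ΔP = f(L/D)(ρV²/2) = 0.03417·(319/0.179)·(1250·10.8²/2) = 0.03417·1782·7.29e+04 = 4.439e+06 Pa.
Head loss h_f = ΔP/(ρg) = 4.439e+06/(1250·9.81) = 362 m.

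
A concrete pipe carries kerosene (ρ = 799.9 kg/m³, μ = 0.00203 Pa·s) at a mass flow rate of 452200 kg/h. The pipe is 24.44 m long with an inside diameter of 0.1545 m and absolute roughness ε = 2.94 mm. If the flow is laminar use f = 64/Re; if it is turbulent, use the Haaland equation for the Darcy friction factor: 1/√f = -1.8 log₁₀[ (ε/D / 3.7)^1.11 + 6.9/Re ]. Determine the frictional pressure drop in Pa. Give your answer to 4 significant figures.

ṁ = 452200 kg/h = 452200/3600 = 125.6 kg/s.
A = πD²/4 = π(0.1545)²/4 = 0.01875 m²; mean velocity V = ṁ/(ρA) = 125.6/(799.9 · 0.01875) = 8.376 m/s.
Reynolds number Re = ρVD/μ = 799.9 · 8.376 · 0.1545 / 0.00203 = 5.099e+05.
Re > 4000 → turbulent. Relative roughness ε/D = 0.00294/0.1545 = 0.019. Haaland: 1/√f = -1.8 log₁₀[(0.019/3.7)^1.11 + 6.9/5.099e+05] = -1.8 log₁₀[0.00288 + 1.35e-05] = 4.569, so f = 0.0479.
Darcy-Weisbach: ΔP = f(L/D)(ρV²/2) = 0.0479·(24.44/0.1545)·(799.9·8.376²/2) = 0.0479·158.2·2.806e+04 = 2.126e+05 Pa.

ΔP ≈ 212600 Pa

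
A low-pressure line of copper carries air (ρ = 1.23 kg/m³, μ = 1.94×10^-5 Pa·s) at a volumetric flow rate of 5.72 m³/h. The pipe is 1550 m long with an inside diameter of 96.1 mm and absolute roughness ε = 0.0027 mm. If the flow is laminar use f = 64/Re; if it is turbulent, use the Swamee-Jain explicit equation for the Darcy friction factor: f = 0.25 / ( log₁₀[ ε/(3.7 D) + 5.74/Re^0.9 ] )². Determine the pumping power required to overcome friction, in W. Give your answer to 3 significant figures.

P ≈ 0.0363 W

Q = 5.72 m³/h = 5.72/3600 = 0.001589 m³/s.
Cross-sectional area A = πD²/4 = π(0.0961)²/4 = 0.007253 m²; mean velocity V = Q/A = 0.001589/0.007253 = 0.2191 m/s.
Reynolds number Re = ρVD/μ = 1.23 · 0.2191 · 0.0961 / 1.94e-05 = 1335.
Re < 2300 → laminar flow, so f = 64/Re = 64/1335 = 0.04795 (the turbulent correlation is not needed).
Darcy-Weisbach: ΔP = f(L/D)(ρV²/2) = 0.04795·(1550/0.0961)·(1.23·0.2191²/2) = 0.04795·1.613e+04·0.02951 = 22.82 Pa.
Pumping power P = QΔP = 0.001589·22.82 = 0.03626 W = 0.0363 W.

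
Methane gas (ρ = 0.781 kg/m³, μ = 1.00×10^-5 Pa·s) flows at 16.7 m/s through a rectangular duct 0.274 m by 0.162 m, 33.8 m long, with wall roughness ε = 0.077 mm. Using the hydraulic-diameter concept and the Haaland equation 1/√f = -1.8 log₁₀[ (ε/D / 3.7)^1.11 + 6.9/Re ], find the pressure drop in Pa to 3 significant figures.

ΔP ≈ 316 Pa

Hydraulic diameter D_h = 4A/P = 4·(0.274·0.162)/(2·(0.274+0.162)) = 0.1776/0.872 = 0.2036 m.
Re = ρVD_h/μ = 0.781·16.7·0.2036/1e-05 = 2.656e+05.
ε/D_h = 7.7e-05/0.2036 = 0.000378; Haaland gives 1/√f = -1.8 log₁₀[3.72e-05+2.6e-05] = 7.559, so f = 0.0175.
ΔP = f(L/D_h)(ρV²/2) = 0.0175·33.8/0.2036·108.9 = 316.4 Pa.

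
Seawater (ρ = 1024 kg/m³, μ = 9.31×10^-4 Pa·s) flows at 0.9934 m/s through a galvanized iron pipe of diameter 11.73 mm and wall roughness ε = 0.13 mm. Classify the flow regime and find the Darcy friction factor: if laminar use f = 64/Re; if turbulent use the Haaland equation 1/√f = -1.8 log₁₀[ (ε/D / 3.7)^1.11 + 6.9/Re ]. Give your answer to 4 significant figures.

Re = ρVD/μ = 1024·0.9934·0.01173/0.000931 = 1.282e+04.
Re > 4000 → turbulent. ε/D = 0.00013/0.01173 = 0.0111; Haaland: 1/√f = -1.8 log₁₀[0.00158 + 0.000538] = 4.813, so f = 0.04317.

f ≈ 0.04317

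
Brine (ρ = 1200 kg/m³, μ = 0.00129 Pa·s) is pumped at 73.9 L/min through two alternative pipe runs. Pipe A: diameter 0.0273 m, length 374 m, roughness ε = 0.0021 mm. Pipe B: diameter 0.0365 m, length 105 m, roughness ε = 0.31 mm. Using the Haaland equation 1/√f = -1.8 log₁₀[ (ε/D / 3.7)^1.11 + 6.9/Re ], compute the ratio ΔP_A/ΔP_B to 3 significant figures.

Pipe A: V = Q/A = 0.001232/0.0005853 = 2.104 m/s; Re = 5.344e+04; ε/D = 7.69e-05; Haaland → f = 0.02063; ΔP_A = f(L/D)(ρV²/2) = 7.507e+05 Pa.
Pipe B: V = Q/A = 0.001232/0.001046 = 1.177 m/s; Re = 3.997e+04; ε/D = 0.00849; Haaland → f = 0.03747; ΔP_B = f(L/D)(ρV²/2) = 8.962e+04 Pa.
ΔP_A/ΔP_B = 7.507e+05/8.962e+04 = 8.38.

ΔP_A/ΔP_B ≈ 8.38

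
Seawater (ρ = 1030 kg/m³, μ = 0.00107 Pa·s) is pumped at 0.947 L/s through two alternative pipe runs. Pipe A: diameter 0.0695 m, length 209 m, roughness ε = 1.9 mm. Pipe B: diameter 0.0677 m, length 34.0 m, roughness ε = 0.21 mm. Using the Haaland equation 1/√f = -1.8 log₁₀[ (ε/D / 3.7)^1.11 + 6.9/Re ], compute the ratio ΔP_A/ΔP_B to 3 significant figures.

ΔP_A/ΔP_B ≈ 9.60

Pipe A: V = Q/A = 0.000947/0.003794 = 0.2496 m/s; Re = 1.67e+04; ε/D = 0.0273; Haaland → f = 0.05704; ΔP_A = f(L/D)(ρV²/2) = 5505 Pa.
Pipe B: V = Q/A = 0.000947/0.0036 = 0.2631 m/s; Re = 1.714e+04; ε/D = 0.0031; Haaland → f = 0.03203; ΔP_B = f(L/D)(ρV²/2) = 573.4 Pa.
ΔP_A/ΔP_B = 5505/573.4 = 9.60.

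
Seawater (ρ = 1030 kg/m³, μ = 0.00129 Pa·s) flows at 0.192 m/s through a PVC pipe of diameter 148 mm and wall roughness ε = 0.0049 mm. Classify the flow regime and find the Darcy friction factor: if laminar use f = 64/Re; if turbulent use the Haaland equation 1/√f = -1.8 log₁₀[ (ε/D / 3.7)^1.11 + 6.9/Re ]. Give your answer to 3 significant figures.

f ≈ 0.0250

Re = ρVD/μ = 1030·0.192·0.148/0.00129 = 2.269e+04.
Re > 4000 → turbulent. ε/D = 4.9e-06/0.148 = 3.31e-05; Haaland: 1/√f = -1.8 log₁₀[2.49e-06 + 0.000304] = 6.324, so f = 0.025.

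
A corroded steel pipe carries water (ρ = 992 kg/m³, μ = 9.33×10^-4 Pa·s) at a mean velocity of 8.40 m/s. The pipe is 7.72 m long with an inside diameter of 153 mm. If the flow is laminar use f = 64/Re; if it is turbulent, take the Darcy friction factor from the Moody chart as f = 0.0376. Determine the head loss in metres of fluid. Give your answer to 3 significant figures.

h_f ≈ 6.82 m

Reynolds number Re = ρVD/μ = 992 · 8.4 · 0.153 / 0.000933 = 1.366e+06.
Re > 4000 → turbulent; use the Moody-chart value f = 0.0376.
Darcy-Weisbach: ΔP = f(L/D)(ρV²/2) = 0.0376·(7.72/0.153)·(992·8.4²/2) = 0.0376·50.46·3.5e+04 = 6.64e+04 Pa.
Head loss h_f = ΔP/(ρg) = 6.64e+04/(992·9.81) = 6.82 m.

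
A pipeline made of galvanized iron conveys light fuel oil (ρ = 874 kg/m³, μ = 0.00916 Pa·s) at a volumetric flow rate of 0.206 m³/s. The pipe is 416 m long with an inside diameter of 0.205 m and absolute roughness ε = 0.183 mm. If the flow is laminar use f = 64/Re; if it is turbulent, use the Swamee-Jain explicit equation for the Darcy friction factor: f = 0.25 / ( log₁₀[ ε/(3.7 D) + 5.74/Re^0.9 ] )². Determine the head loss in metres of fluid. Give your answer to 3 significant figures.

h_f ≈ 86.8 m

Cross-sectional area A = πD²/4 = π(0.205)²/4 = 0.03301 m²; mean velocity V = Q/A = 0.206/0.03301 = 6.241 m/s.
Reynolds number Re = ρVD/μ = 874 · 6.241 · 0.205 / 0.00916 = 1.221e+05.
Re > 4000 → turbulent. Relative roughness ε/D = 0.000183/0.205 = 0.000893. Swamee-Jain: f = 0.25/(log₁₀[0.000893/3.7 + 5.74/1.221e+05^0.9])² = 0.25/(log₁₀[0.000241 + 0.000152])² = 0.25/(-3.406)² = 0.02155.
Darcy-Weisbach: ΔP = f(L/D)(ρV²/2) = 0.02155·(416/0.205)·(874·6.241²/2) = 0.02155·2029·1.702e+04 = 7.446e+05 Pa.
Head loss h_f = ΔP/(ρg) = 7.446e+05/(874·9.81) = 86.8 m.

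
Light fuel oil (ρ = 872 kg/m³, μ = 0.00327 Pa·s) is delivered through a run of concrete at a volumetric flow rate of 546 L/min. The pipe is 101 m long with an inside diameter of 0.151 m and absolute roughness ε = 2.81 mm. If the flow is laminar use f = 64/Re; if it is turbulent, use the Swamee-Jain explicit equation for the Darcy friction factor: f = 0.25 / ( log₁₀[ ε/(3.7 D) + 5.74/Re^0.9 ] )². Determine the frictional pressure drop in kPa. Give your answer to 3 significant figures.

ΔP ≈ 3.76 kPa

Q = 546 L/min = 546/60000 = 0.0091 m³/s.
Cross-sectional area A = πD²/4 = π(0.151)²/4 = 0.01791 m²; mean velocity V = Q/A = 0.0091/0.01791 = 0.5082 m/s.
Reynolds number Re = ρVD/μ = 872 · 0.5082 · 0.151 / 0.00327 = 2.046e+04.
Re > 4000 → turbulent. Relative roughness ε/D = 0.00281/0.151 = 0.0186. Swamee-Jain: f = 0.25/(log₁₀[0.0186/3.7 + 5.74/2.046e+04^0.9])² = 0.25/(log₁₀[0.00503 + 0.000757])² = 0.25/(-2.238)² = 0.04993.
Darcy-Weisbach: ΔP = f(L/D)(ρV²/2) = 0.04993·(101/0.151)·(872·0.5082²/2) = 0.04993·668.9·112.6 = 3760 Pa.
ΔP = 3760 Pa = 3.76 kPa.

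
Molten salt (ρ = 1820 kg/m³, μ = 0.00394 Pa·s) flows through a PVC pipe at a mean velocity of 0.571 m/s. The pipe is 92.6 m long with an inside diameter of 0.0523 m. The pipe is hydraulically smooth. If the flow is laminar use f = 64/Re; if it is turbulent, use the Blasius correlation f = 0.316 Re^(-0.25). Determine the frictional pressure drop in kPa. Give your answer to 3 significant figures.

Reynolds number Re = ρVD/μ = 1820 · 0.571 · 0.0523 / 0.00394 = 1.379e+04.
Re > 4000 → turbulent. Smooth-pipe (Blasius): f = 0.316 Re^(-0.25) = 0.316/(1.379e+04)^0.25 = 0.02916.
Darcy-Weisbach: ΔP = f(L/D)(ρV²/2) = 0.02916·(92.6/0.0523)·(1820·0.571²/2) = 0.02916·1771·296.7 = 1.532e+04 Pa.
ΔP = 1.532e+04 Pa = 15.3 kPa.

ΔP ≈ 15.3 kPa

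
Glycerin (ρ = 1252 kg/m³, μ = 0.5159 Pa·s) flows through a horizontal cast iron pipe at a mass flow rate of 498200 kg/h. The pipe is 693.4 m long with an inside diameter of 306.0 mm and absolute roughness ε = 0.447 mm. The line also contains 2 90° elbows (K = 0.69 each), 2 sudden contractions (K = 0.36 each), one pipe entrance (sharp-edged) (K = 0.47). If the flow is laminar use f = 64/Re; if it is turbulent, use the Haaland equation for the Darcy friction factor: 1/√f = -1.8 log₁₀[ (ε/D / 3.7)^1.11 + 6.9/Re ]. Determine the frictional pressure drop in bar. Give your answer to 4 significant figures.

ṁ = 498200 kg/h = 498200/3600 = 138.4 kg/s.
A = πD²/4 = π(0.306)²/4 = 0.07354 m²; mean velocity V = ṁ/(ρA) = 138.4/(1252 · 0.07354) = 1.503 m/s.
Reynolds number Re = ρVD/μ = 1252 · 1.503 · 0.306 / 0.516 = 1116.
Re < 2300 → laminar flow, so f = 64/Re = 64/1116 = 0.05734 (the turbulent correlation is not needed).
Total minor-loss coefficient ΣK = 2·0.69 + 2·0.36 + 1·0.47 = 2.57.
ΔP = [f·L/D + ΣK]·(ρV²/2) = [0.05734·693.4/0.306 + 2.57]·(1252·1.503²/2) = [129.9 + 2.57]·1414 = 1.874e+05 Pa.
ΔP = 1.874e+05 Pa = 1.874 bar.

ΔP ≈ 1.874 bar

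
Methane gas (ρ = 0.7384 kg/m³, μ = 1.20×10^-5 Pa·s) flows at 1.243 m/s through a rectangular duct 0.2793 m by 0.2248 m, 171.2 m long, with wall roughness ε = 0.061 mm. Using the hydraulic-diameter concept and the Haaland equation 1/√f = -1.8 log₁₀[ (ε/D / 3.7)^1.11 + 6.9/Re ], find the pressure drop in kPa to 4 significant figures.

ΔP ≈ 0.01038 kPa

Hydraulic diameter D_h = 4A/P = 4·(0.2793·0.2248)/(2·(0.2793+0.2248)) = 0.2511/1.008 = 0.2491 m.
Re = ρVD_h/μ = 0.7384·1.243·0.2491/1.2e-05 = 1.905e+04.
ε/D_h = 6.1e-05/0.2491 = 0.000245; Haaland gives 1/√f = -1.8 log₁₀[2.3e-05+0.000362] = 6.146, so f = 0.02647.
ΔP = f(L/D_h)(ρV²/2) = 0.02647·171.2/0.2491·0.5704 = 10.38 Pa.
ΔP = 0.01038 kPa.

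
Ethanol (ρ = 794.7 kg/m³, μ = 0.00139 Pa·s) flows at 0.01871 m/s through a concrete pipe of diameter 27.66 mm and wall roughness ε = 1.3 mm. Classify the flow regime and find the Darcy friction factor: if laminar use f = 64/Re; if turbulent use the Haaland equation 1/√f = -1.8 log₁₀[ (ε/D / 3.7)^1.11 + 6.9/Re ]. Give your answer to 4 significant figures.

f ≈ 0.2163

Re = ρVD/μ = 794.7·0.01871·0.02766/0.00139 = 295.9.
Re < 2300 → laminar, so f = 64/Re = 0.2163 (roughness is irrelevant in laminar flow).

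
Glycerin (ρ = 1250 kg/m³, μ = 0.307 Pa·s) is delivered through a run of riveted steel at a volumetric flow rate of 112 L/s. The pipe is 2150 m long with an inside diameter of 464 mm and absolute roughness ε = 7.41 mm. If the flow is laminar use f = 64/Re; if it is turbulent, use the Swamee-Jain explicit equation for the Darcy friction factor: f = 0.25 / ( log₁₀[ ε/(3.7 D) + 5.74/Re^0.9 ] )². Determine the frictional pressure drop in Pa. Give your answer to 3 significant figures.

ΔP ≈ 65000 Pa

Q = 112 L/s = 112/1000 = 0.112 m³/s.
Cross-sectional area A = πD²/4 = π(0.464)²/4 = 0.1691 m²; mean velocity V = Q/A = 0.112/0.1691 = 0.6624 m/s.
Reynolds number Re = ρVD/μ = 1250 · 0.6624 · 0.464 / 0.307 = 1251.
Re < 2300 → laminar flow, so f = 64/Re = 64/1251 = 0.05114 (the turbulent correlation is not needed).
Darcy-Weisbach: ΔP = f(L/D)(ρV²/2) = 0.05114·(2150/0.464)·(1250·0.6624²/2) = 0.05114·4634·274.2 = 6.498e+04 Pa.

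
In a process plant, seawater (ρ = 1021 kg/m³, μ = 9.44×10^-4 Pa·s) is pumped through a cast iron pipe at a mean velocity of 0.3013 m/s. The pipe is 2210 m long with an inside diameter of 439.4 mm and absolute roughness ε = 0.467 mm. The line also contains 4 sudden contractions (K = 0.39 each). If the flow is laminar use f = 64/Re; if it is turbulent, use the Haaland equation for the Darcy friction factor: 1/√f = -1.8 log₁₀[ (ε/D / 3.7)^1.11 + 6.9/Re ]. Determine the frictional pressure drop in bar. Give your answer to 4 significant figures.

ΔP ≈ 0.05103 bar

Reynolds number Re = ρVD/μ = 1021 · 0.3013 · 0.4394 / 0.000944 = 1.432e+05.
Re > 4000 → turbulent. Relative roughness ε/D = 0.000467/0.4394 = 0.00106. Haaland: 1/√f = -1.8 log₁₀[(0.00106/3.7)^1.11 + 6.9/1.432e+05] = -1.8 log₁₀[0.000117 + 4.82e-05] = 6.807, so f = 0.02158.
Total minor-loss coefficient ΣK = 4·0.39 = 1.56.
ΔP = [f·L/D + ΣK]·(ρV²/2) = [0.02158·2210/0.4394 + 1.56]·(1021·0.3013²/2) = [108.5 + 1.56]·46.34 = 5103 Pa.
ΔP = 5103 Pa = 0.05103 bar.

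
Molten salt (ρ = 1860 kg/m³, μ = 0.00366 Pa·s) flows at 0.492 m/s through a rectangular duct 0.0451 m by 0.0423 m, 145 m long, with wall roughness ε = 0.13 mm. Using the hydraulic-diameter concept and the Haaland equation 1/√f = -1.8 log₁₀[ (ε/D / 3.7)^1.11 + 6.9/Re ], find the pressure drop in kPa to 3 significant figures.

ΔP ≈ 25.6 kPa

Hydraulic diameter D_h = 4A/P = 4·(0.0451·0.0423)/(2·(0.0451+0.0423)) = 0.007631/0.1748 = 0.04366 m.
Re = ρVD_h/μ = 1860·0.492·0.04366/0.00366 = 1.092e+04.
ε/D_h = 0.00013/0.04366 = 0.00298; Haaland gives 1/√f = -1.8 log₁₀[0.000368+0.000632] = 5.4, so f = 0.03429.
ΔP = f(L/D_h)(ρV²/2) = 0.03429·145/0.04366·225.1 = 2.564e+04 Pa.
ΔP = 25.6 kPa.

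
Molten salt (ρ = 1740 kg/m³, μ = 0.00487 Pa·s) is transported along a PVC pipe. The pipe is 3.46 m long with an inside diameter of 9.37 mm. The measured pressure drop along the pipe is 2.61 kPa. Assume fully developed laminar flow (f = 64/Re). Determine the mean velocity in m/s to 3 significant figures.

For laminar flow, f = 64/Re with Re = ρVD/μ, so Darcy-Weisbach reduces to ΔP = 32μLV/D². Solving for V: V = ΔP·D²/(32μL) = 2610·(0.00937)²/(32·0.00487·3.46) = 0.425 m/s.
Check: Re = ρVD/μ = 1740·0.425·0.00937/0.00487 = 1423 < 2300, so the laminar assumption holds.

V ≈ 0.425 m/s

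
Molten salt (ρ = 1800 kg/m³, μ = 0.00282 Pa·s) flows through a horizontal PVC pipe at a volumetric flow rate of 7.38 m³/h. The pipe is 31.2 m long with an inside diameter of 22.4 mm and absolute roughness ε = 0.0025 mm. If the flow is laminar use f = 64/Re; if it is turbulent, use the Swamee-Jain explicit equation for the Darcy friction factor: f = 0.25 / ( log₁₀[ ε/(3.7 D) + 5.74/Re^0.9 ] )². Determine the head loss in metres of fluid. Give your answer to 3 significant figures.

Q = 7.38 m³/h = 7.38/3600 = 0.00205 m³/s.
Cross-sectional area A = πD²/4 = π(0.0224)²/4 = 0.0003941 m²; mean velocity V = Q/A = 0.00205/0.0003941 = 5.202 m/s.
Reynolds number Re = ρVD/μ = 1800 · 5.202 · 0.0224 / 0.00282 = 7.438e+04.
Re > 4000 → turbulent. Relative roughness ε/D = 2.5e-06/0.0224 = 0.000112. Swamee-Jain: f = 0.25/(log₁₀[0.000112/3.7 + 5.74/7.438e+04^0.9])² = 0.25/(log₁₀[3.02e-05 + 0.000237])² = 0.25/(-3.573)² = 0.01958.
Darcy-Weisbach: ΔP = f(L/D)(ρV²/2) = 0.01958·(31.2/0.0224)·(1800·5.202²/2) = 0.01958·1393·2.435e+04 = 6.642e+05 Pa.
Head loss h_f = ΔP/(ρg) = 6.642e+05/(1800·9.81) = 37.6 m.

h_f ≈ 37.6 m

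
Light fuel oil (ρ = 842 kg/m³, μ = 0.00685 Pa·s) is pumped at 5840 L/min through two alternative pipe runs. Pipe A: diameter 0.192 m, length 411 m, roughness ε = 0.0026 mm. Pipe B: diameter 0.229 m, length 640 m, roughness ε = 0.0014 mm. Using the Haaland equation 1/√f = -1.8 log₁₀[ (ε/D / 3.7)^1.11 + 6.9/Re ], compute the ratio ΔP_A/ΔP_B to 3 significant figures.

Pipe A: V = Q/A = 0.09733/0.02895 = 3.362 m/s; Re = 7.934e+04; ε/D = 1.35e-05; Haaland → f = 0.01876; ΔP_A = f(L/D)(ρV²/2) = 1.911e+05 Pa.
Pipe B: V = Q/A = 0.09733/0.04119 = 2.363 m/s; Re = 6.652e+04; ε/D = 6.11e-06; Haaland → f = 0.01946; ΔP_B = f(L/D)(ρV²/2) = 1.279e+05 Pa.
ΔP_A/ΔP_B = 1.911e+05/1.279e+05 = 1.49.

ΔP_A/ΔP_B ≈ 1.49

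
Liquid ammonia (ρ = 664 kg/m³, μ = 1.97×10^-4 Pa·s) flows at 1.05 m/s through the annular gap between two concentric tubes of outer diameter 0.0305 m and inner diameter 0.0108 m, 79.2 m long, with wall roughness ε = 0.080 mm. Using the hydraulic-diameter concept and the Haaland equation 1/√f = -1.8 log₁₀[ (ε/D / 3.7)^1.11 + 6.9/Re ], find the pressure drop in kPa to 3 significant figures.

ΔP ≈ 44.1 kPa

Hydraulic diameter D_h = 4A/P = D_o - D_i = 0.0305 - 0.0108 = 0.0197 m.
Re = ρVD_h/μ = 664·1.05·0.0197/0.000197 = 6.972e+04.
ε/D_h = 8e-05/0.0197 = 0.00406; Haaland gives 1/√f = -1.8 log₁₀[0.000519+9.9e-05] = 5.777, so f = 0.02997.
ΔP = f(L/D_h)(ρV²/2) = 0.02997·79.2/0.0197·366 = 4.41e+04 Pa.
ΔP = 44.1 kPa.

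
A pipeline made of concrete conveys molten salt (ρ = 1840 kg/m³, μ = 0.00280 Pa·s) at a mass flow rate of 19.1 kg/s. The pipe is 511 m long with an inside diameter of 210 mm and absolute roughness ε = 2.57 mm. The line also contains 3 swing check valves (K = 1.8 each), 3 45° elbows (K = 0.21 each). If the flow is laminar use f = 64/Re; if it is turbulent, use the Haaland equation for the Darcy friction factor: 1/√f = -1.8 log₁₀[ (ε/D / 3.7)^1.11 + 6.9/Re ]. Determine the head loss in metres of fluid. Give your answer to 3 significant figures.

A = πD²/4 = π(0.21)²/4 = 0.03464 m²; mean velocity V = ṁ/(ρA) = 19.1/(1840 · 0.03464) = 0.2997 m/s.
Reynolds number Re = ρVD/μ = 1840 · 0.2997 · 0.21 / 0.0028 = 4.136e+04.
Re > 4000 → turbulent. Relative roughness ε/D = 0.00257/0.21 = 0.0122. Haaland: 1/√f = -1.8 log₁₀[(0.0122/3.7)^1.11 + 6.9/4.136e+04] = -1.8 log₁₀[0.00176 + 0.000167] = 4.885, so f = 0.0419.
Total minor-loss coefficient ΣK = 3·1.8 + 3·0.21 = 6.03.
ΔP = [f·L/D + ΣK]·(ρV²/2) = [0.0419·511/0.21 + 6.03]·(1840·0.2997²/2) = [102 + 6.03]·82.63 = 8923 Pa.
Head loss h_f = ΔP/(ρg) = 8923/(1840·9.81) = 0.494 m.

h_f ≈ 0.494 m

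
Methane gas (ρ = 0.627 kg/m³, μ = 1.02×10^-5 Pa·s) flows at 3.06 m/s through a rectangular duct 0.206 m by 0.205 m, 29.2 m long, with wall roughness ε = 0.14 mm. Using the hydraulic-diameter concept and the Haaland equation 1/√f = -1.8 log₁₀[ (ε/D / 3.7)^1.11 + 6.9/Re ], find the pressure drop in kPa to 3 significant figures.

Hydraulic diameter D_h = 4A/P = 4·(0.206·0.205)/(2·(0.206+0.205)) = 0.1689/0.822 = 0.2055 m.
Re = ρVD_h/μ = 0.627·3.06·0.2055/1.02e-05 = 3.865e+04.
ε/D_h = 0.00014/0.2055 = 0.000681; Haaland gives 1/√f = -1.8 log₁₀[7.15e-05+0.000179] = 6.484, so f = 0.02379.
ΔP = f(L/D_h)(ρV²/2) = 0.02379·29.2/0.2055·2.935 = 9.922 Pa.
ΔP = 0.00992 kPa.

ΔP ≈ 0.00992 kPa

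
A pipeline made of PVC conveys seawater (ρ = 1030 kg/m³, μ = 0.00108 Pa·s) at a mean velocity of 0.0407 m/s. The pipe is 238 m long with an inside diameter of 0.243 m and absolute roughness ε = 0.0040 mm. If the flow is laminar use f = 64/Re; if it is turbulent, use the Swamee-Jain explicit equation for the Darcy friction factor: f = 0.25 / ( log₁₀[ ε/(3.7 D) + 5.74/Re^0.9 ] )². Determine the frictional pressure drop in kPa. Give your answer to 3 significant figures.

Reynolds number Re = ρVD/μ = 1030 · 0.0407 · 0.243 / 0.00108 = 9432.
Re > 4000 → turbulent. Relative roughness ε/D = 4e-06/0.243 = 1.65e-05. Swamee-Jain: f = 0.25/(log₁₀[1.65e-05/3.7 + 5.74/9432^0.9])² = 0.25/(log₁₀[4.45e-06 + 0.00152])² = 0.25/(-2.817)² = 0.0315.
Darcy-Weisbach: ΔP = f(L/D)(ρV²/2) = 0.0315·(238/0.243)·(1030·0.0407²/2) = 0.0315·979.4·0.8531 = 26.32 Pa.
ΔP = 26.32 Pa = 0.0263 kPa.

ΔP ≈ 0.0263 kPa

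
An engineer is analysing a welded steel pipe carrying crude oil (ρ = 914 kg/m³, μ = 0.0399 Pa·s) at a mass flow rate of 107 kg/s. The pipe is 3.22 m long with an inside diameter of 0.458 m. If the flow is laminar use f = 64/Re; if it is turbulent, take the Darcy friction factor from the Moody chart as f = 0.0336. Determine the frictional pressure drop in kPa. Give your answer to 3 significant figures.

ΔP ≈ 0.0545 kPa

A = πD²/4 = π(0.458)²/4 = 0.1647 m²; mean velocity V = ṁ/(ρA) = 107/(914 · 0.1647) = 0.7106 m/s.
Reynolds number Re = ρVD/μ = 914 · 0.7106 · 0.458 / 0.0399 = 7455.
Re > 4000 → turbulent; use the Moody-chart value f = 0.0336.
Darcy-Weisbach: ΔP = f(L/D)(ρV²/2) = 0.0336·(3.22/0.458)·(914·0.7106²/2) = 0.0336·7.031·230.8 = 54.51 Pa.
ΔP = 54.51 Pa = 0.0545 kPa.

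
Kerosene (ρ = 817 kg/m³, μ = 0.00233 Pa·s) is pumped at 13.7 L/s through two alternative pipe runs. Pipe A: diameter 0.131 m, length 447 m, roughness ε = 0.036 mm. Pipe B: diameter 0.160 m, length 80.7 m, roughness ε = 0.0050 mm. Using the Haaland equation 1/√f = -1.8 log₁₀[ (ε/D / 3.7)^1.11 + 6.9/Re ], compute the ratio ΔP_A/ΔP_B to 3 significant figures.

Pipe A: V = Q/A = 0.0137/0.01348 = 1.016 m/s; Re = 4.669e+04; ε/D = 0.000275; Haaland → f = 0.02183; ΔP_A = f(L/D)(ρV²/2) = 3.144e+04 Pa.
Pipe B: V = Q/A = 0.0137/0.02011 = 0.6814 m/s; Re = 3.823e+04; ε/D = 3.13e-05; Haaland → f = 0.02209; ΔP_B = f(L/D)(ρV²/2) = 2113 Pa.
ΔP_A/ΔP_B = 3.144e+04/2113 = 14.9.

ΔP_A/ΔP_B ≈ 14.9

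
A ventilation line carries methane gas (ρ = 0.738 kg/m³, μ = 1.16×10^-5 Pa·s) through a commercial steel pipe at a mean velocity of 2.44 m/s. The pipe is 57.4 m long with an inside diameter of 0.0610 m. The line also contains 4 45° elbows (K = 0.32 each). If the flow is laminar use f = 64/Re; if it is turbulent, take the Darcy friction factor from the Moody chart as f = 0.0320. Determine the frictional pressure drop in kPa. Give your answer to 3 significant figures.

ΔP ≈ 0.0690 kPa

Reynolds number Re = ρVD/μ = 0.738 · 2.44 · 0.061 / 1.16e-05 = 9469.
Re > 4000 → turbulent; use the Moody-chart value f = 0.0320.
Total minor-loss coefficient ΣK = 4·0.32 = 1.28.
ΔP = [f·L/D + ΣK]·(ρV²/2) = [0.032·57.4/0.061 + 1.28]·(0.738·2.44²/2) = [30.11 + 1.28]·2.197 = 68.96 Pa.
ΔP = 68.96 Pa = 0.0690 kPa.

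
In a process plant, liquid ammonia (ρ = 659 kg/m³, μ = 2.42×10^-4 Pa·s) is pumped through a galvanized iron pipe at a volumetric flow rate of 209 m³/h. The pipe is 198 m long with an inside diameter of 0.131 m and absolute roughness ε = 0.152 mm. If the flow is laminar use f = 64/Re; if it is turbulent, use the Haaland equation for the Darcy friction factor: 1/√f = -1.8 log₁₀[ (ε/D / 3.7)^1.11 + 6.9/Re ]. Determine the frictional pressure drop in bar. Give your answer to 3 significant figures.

ΔP ≈ 1.90 bar

Q = 209 m³/h = 209/3600 = 0.05806 m³/s.
Cross-sectional area A = πD²/4 = π(0.131)²/4 = 0.01348 m²; mean velocity V = Q/A = 0.05806/0.01348 = 4.307 m/s.
Reynolds number Re = ρVD/μ = 659 · 4.307 · 0.131 / 0.000242 = 1.537e+06.
Re > 4000 → turbulent. Relative roughness ε/D = 0.000152/0.131 = 0.00116. Haaland: 1/√f = -1.8 log₁₀[(0.00116/3.7)^1.11 + 6.9/1.537e+06] = -1.8 log₁₀[0.000129 + 4.49e-06] = 6.974, so f = 0.02056.
Darcy-Weisbach: ΔP = f(L/D)(ρV²/2) = 0.02056·(198/0.131)·(659·4.307²/2) = 0.02056·1511·6113 = 1.9e+05 Pa.
ΔP = 1.9e+05 Pa = 1.90 bar.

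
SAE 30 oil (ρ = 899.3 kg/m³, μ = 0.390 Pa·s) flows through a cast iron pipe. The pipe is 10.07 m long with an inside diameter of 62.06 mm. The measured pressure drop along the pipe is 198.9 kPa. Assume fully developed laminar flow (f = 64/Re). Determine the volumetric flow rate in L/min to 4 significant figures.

Q ≈ 1106 L/min

For laminar flow, f = 64/Re with Re = ρVD/μ, so Darcy-Weisbach reduces to ΔP = 32μLV/D². Solving for V: V = ΔP·D²/(32μL) = 1.989e+05·(0.06206)²/(32·0.39·10.07) = 6.096 m/s.
Check: Re = ρVD/μ = 899.3·6.096·0.06206/0.39 = 872.3 < 2300, so the laminar assumption holds.
Q = V·A = 6.096·(π/4·0.06206²) = 0.01844 m³/s = 1106 L/min.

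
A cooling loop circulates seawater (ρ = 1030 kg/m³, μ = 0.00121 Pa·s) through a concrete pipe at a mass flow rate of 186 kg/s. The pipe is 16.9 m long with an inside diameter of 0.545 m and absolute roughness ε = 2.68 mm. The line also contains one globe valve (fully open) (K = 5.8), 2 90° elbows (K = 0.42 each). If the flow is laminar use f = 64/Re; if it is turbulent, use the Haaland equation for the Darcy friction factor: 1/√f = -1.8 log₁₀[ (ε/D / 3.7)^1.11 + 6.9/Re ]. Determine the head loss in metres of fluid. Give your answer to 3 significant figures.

h_f ≈ 0.232 m

A = πD²/4 = π(0.545)²/4 = 0.2333 m²; mean velocity V = ṁ/(ρA) = 186/(1030 · 0.2333) = 0.7741 m/s.
Reynolds number Re = ρVD/μ = 1030 · 0.7741 · 0.545 / 0.00121 = 3.591e+05.
Re > 4000 → turbulent. Relative roughness ε/D = 0.00268/0.545 = 0.00492. Haaland: 1/√f = -1.8 log₁₀[(0.00492/3.7)^1.11 + 6.9/3.591e+05] = -1.8 log₁₀[0.000641 + 1.92e-05] = 5.724, so f = 0.03052.
Total minor-loss coefficient ΣK = 1·5.8 + 2·0.42 = 6.64.
ΔP = [f·L/D + ΣK]·(ρV²/2) = [0.03052·16.9/0.545 + 6.64]·(1030·0.7741²/2) = [0.9464 + 6.64]·308.6 = 2341 Pa.
Head loss h_f = ΔP/(ρg) = 2341/(1030·9.81) = 0.232 m.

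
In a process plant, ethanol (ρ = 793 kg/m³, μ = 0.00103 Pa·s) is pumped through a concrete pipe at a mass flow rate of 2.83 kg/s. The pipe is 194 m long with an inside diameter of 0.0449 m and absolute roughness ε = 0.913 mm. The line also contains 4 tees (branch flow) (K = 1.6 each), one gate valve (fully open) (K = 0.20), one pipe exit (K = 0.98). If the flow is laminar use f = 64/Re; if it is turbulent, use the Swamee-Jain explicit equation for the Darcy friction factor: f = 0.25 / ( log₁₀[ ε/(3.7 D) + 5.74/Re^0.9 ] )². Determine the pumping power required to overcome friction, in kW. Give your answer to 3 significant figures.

A = πD²/4 = π(0.0449)²/4 = 0.001583 m²; mean velocity V = ṁ/(ρA) = 2.83/(793 · 0.001583) = 2.254 m/s.
Reynolds number Re = ρVD/μ = 793 · 2.254 · 0.0449 / 0.00103 = 7.791e+04.
Re > 4000 → turbulent. Relative roughness ε/D = 0.000913/0.0449 = 0.0203. Swamee-Jain: f = 0.25/(log₁₀[0.0203/3.7 + 5.74/7.791e+04^0.9])² = 0.25/(log₁₀[0.0055 + 0.000227])² = 0.25/(-2.242)² = 0.04972.
Total minor-loss coefficient ΣK = 4·1.6 + 1·0.2 + 1·0.98 = 7.58.
ΔP = [f·L/D + ΣK]·(ρV²/2) = [0.04972·194/0.0449 + 7.58]·(793·2.254²/2) = [214.8 + 7.58]·2014 = 4.48e+05 Pa.
Q = ṁ/ρ = 2.83/793 = 0.003569 m³/s.
Pumping power P = QΔP = 0.003569·4.48e+05 = 1599 W = 1.60 kW.

P ≈ 1.60 kW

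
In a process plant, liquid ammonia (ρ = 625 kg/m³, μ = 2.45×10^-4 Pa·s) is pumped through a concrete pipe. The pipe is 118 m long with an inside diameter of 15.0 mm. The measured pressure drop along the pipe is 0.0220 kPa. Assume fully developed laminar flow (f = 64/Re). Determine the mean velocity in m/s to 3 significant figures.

For laminar flow, f = 64/Re with Re = ρVD/μ, so Darcy-Weisbach reduces to ΔP = 32μLV/D². Solving for V: V = ΔP·D²/(32μL) = 22·(0.015)²/(32·0.000245·118) = 0.005351 m/s.
Check: Re = ρVD/μ = 625·0.005351·0.015/0.000245 = 204.7 < 2300, so the laminar assumption holds.

V ≈ 0.00535 m/s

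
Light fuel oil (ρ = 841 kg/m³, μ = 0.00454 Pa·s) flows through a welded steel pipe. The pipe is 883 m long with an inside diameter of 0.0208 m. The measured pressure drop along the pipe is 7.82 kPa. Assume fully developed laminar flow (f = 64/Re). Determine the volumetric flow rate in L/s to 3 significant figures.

For laminar flow, f = 64/Re with Re = ρVD/μ, so Darcy-Weisbach reduces to ΔP = 32μLV/D². Solving for V: V = ΔP·D²/(32μL) = 7820·(0.0208)²/(32·0.00454·883) = 0.02637 m/s.
Check: Re = ρVD/μ = 841·0.02637·0.0208/0.00454 = 101.6 < 2300, so the laminar assumption holds.
Q = V·A = 0.02637·(π/4·0.0208²) = 8.962e-06 m³/s = 0.00896 L/s.

Q ≈ 0.00896 L/s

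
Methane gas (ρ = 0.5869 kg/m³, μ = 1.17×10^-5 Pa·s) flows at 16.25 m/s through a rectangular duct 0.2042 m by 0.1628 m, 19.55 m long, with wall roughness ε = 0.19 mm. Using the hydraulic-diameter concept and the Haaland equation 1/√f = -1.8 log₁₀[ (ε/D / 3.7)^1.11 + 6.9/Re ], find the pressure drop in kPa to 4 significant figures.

Hydraulic diameter D_h = 4A/P = 4·(0.2042·0.1628)/(2·(0.2042+0.1628)) = 0.133/0.734 = 0.1812 m.
Re = ρVD_h/μ = 0.5869·16.25·0.1812/1.17e-05 = 1.477e+05.
ε/D_h = 0.00019/0.1812 = 0.00105; Haaland gives 1/√f = -1.8 log₁₀[0.000115+4.67e-05] = 6.822, so f = 0.02149.
ΔP = f(L/D_h)(ρV²/2) = 0.02149·19.55/0.1812·77.49 = 179.7 Pa.
ΔP = 0.1797 kPa.

ΔP ≈ 0.1797 kPa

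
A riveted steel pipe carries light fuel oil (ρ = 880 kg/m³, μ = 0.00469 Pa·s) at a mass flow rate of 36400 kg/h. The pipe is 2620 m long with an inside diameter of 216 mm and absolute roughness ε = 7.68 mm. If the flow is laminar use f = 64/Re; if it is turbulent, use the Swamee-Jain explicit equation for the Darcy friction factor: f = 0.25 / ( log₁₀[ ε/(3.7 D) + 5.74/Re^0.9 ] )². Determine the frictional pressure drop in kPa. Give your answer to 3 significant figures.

ṁ = 36400 kg/h = 36400/3600 = 10.11 kg/s.
A = πD²/4 = π(0.216)²/4 = 0.03664 m²; mean velocity V = ṁ/(ρA) = 10.11/(880 · 0.03664) = 0.3136 m/s.
Reynolds number Re = ρVD/μ = 880 · 0.3136 · 0.216 / 0.00469 = 1.271e+04.
Re > 4000 → turbulent. Relative roughness ε/D = 0.00768/0.216 = 0.0356. Swamee-Jain: f = 0.25/(log₁₀[0.0356/3.7 + 5.74/1.271e+04^0.9])² = 0.25/(log₁₀[0.00961 + 0.00116])² = 0.25/(-1.968)² = 0.06457.
Darcy-Weisbach: ΔP = f(L/D)(ρV²/2) = 0.06457·(2620/0.216)·(880·0.3136²/2) = 0.06457·1.213e+04·43.26 = 3.388e+04 Pa.
ΔP = 3.388e+04 Pa = 33.9 kPa.

ΔP ≈ 33.9 kPa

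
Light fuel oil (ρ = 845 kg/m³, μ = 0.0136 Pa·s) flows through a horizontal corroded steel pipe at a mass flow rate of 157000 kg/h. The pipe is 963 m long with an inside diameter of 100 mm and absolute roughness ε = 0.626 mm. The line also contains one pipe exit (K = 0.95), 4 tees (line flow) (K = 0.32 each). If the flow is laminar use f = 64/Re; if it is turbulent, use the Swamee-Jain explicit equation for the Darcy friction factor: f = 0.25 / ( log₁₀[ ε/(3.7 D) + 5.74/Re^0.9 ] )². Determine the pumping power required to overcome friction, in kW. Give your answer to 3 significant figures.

ṁ = 157000 kg/h = 157000/3600 = 43.61 kg/s.
A = πD²/4 = π(0.1)²/4 = 0.007854 m²; mean velocity V = ṁ/(ρA) = 43.61/(845 · 0.007854) = 6.571 m/s.
Reynolds number Re = ρVD/μ = 845 · 6.571 · 0.1 / 0.0136 = 4.083e+04.
Re > 4000 → turbulent. Relative roughness ε/D = 0.000626/0.1 = 0.00626. Swamee-Jain: f = 0.25/(log₁₀[0.00626/3.7 + 5.74/4.083e+04^0.9])² = 0.25/(log₁₀[0.00169 + 0.000406])² = 0.25/(-2.678)² = 0.03486.
Total minor-loss coefficient ΣK = 1·0.95 + 4·0.32 = 2.23.
ΔP = [f·L/D + ΣK]·(ρV²/2) = [0.03486·963/0.1 + 2.23]·(845·6.571²/2) = [335.7 + 2.23]·1.824e+04 = 6.165e+06 Pa.
Q = ṁ/ρ = 43.61/845 = 0.05161 m³/s.
Pumping power P = QΔP = 0.05161·6.165e+06 = 318200 W = 318 kW.

P ≈ 318 kW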